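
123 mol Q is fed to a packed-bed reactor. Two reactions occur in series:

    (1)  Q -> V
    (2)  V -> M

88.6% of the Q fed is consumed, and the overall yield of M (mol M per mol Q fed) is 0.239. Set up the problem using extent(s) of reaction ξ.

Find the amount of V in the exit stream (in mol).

79.6 mol

Conversion of Q: Q consumed = 1ξ₁ = 0.886 × 123 → ξ₁ = 109 mol.
Yield of M: 1ξ₂ / 123 = 0.239 → ξ₂ = 29.4 mol.
Outlet amounts (n = n₀ + Σ ν·ξ):
  Q: 123 − 1(109) = 14.02
  V: 0 + 1(109) − 1(29.4) = 79.58
  M: 0 + 1(29.4) = 29.4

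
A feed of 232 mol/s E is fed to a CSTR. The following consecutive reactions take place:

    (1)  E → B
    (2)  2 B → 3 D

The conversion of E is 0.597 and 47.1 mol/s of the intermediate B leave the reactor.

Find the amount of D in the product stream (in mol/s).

Conversion of E: E consumed = 1ξ₁ = 0.597 × 232 → ξ₁ = 138.5 mol/s.
B balance: n_B = 0 + 1ξ₁ − 2ξ₂ = 47.1 → ξ₂ = (1·138.5 − 47.1)/2 = 45.7 mol/s.
Outlet amounts (n = n₀ + Σ ν·ξ):
  E: 232 − 1(138.5) = 93.5
  B: 0 + 1(138.5) − 2(45.7) = 47.1
  D: 0 + 3(45.7) = 137.1

137 mol/s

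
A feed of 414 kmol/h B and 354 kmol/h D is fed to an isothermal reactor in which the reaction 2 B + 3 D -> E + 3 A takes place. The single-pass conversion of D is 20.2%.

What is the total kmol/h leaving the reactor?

744 kmol/h

D reacted = 0.202 × 354 = 71.51 kmol/h; ν_D = −3, so ξ = 71.51/3 = 23.84 kmol/h.
Outlet amounts (n = n₀ + ν ξ):
  B: 414 − 2(23.84) = 366.3
  D: 354 − 3(23.84) = 282.5
  E: 0 + 1(23.84) = 23.84
  A: 0 + 3(23.84) = 71.51
Total out = 366.3 + 282.5 + 23.84 + 71.51 = 744.2 kmol/h.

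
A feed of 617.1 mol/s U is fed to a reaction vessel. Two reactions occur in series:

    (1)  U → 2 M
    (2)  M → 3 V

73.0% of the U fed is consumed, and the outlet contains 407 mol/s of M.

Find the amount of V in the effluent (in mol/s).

1480 mol/s

Conversion of U: U consumed = 1ξ₁ = 0.73 × 617.1 → ξ₁ = 450.5 mol/s.
M balance: n_M = 0 + 2ξ₁ − 1ξ₂ = 407 → ξ₂ = (2·450.5 − 407)/1 = 494 mol/s.
Outlet amounts (n = n₀ + Σ ν·ξ):
  U: 617.1 − 1(450.5) = 166.6
  M: 0 + 2(450.5) − 1(494) = 407
  V: 0 + 3(494) = 1482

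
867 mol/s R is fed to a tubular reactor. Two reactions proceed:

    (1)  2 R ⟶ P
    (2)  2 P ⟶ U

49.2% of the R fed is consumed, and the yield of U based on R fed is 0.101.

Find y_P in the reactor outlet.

0.0674

Conversion of R: R consumed = 2ξ₁ = 0.492 × 867 → ξ₁ = 213.3 mol/s.
Yield of U: 1ξ₂ / 867 = 0.101 → ξ₂ = 87.57 mol/s.
Outlet amounts (n = n₀ + Σ ν·ξ):
  R: 867 − 2(213.3) = 440.4
  P: 0 + 1(213.3) − 2(87.57) = 38.15
  U: 0 + 1(87.57) = 87.57
Total out = 566.2 mol/s; y_P = 38.15 / 566.2 = 0.06738.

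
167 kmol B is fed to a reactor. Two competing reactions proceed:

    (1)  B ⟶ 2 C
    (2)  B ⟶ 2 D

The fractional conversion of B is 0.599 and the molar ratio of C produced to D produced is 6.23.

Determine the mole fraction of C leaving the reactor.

0.646

Conversion of B: B consumed = 0.599 × 167 = 100 kmol = 1ξ₁ + 1ξ₂.
Selectivity: 2ξ₁ / (2ξ₂) = 6.23 → ξ₁ = 6.23 ξ₂.
Substitute: (1·6.23 + 1) ξ₂ = 100 → ξ₂ = 13.84 kmol, ξ₁ = 86.2 kmol.
Outlet amounts (n = n₀ + Σ ν·ξ):
  B: 167 − 1(86.2) − 1(13.84) = 66.97
  C: 0 + 2(86.2) = 172.4
  D: 0 + 2(13.84) = 27.67
Total out = 267 kmol; y_C = 172.4 / 267 = 0.6456.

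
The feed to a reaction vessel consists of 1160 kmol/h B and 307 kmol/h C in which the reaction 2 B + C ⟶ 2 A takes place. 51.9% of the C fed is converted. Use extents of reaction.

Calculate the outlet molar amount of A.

319 kmol/h

C reacted = 0.519 × 307 = 159.3 kmol/h; ν_C = −1, so ξ = 159.3/1 = 159.3 kmol/h.
Outlet amounts (n = n₀ + ν ξ):
  B: 1160 − 2(159.3) = 841.3
  C: 307 − 1(159.3) = 147.7
  A: 0 + 2(159.3) = 318.7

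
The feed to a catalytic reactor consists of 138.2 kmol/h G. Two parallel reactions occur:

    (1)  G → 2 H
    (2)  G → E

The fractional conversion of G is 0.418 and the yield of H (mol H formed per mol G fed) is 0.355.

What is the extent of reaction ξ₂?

ξ₂ = 33.2 kmol/h

Yield of H: 2ξ₁ / 138.2 = 0.355 → ξ₁ = 24.53 kmol/h.
Conversion of G: 1ξ₁ + 1ξ₂ = 0.418 × 138.2 = 57.77 → ξ₂ = 33.24 kmol/h.
Outlet amounts (n = n₀ + Σ ν·ξ):
  G: 138.2 − 1(24.53) − 1(33.24) = 80.43
  H: 0 + 2(24.53) = 49.06
  E: 0 + 1(33.24) = 33.24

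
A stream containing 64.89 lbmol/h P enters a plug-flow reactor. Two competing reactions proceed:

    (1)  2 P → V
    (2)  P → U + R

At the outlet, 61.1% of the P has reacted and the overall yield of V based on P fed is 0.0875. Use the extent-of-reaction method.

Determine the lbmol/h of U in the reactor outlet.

Yield of V: 1ξ₁ / 64.89 = 0.0875 → ξ₁ = 5.678 lbmol/h.
Conversion of P: 2ξ₁ + 1ξ₂ = 0.611 × 64.89 = 39.65 → ξ₂ = 28.29 lbmol/h.
Outlet amounts (n = n₀ + Σ ν·ξ):
  P: 64.89 − 2(5.678) − 1(28.29) = 25.24
  V: 0 + 1(5.678) = 5.678
  U: 0 + 1(28.29) = 28.29
  R: 0 + 1(28.29) = 28.29

28.3 lbmol/h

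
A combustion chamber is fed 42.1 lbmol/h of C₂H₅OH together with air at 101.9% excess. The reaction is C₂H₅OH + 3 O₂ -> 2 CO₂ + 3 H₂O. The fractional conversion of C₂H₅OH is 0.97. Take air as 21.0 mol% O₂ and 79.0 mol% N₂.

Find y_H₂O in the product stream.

0.0944

Stoichiometric O₂ = 3 × 42.1 = 126.3 lbmol/h; O₂ fed = 126.3 × 2.019 = 255 lbmol/h.
N₂ fed = 255 × 79/21 = 959.3 lbmol/h.
Fuel reacted = 0.97 × 42.1 → ξ = 40.84 lbmol/h.
Outlet (n = n₀ + ν ξ):
  C₂H₅OH: 42.1 − 1(40.84) = 1.263
  O₂: 255 − 3(40.84) = 132.5
  N₂: 959.3 (inert)
  CO₂: 0 + 2(40.84) = 81.67
  H₂O: 0 + 3(40.84) = 122.5
Total out = 1297 lbmol/h; y_H₂O = 122.5 / 1297 = 0.09444.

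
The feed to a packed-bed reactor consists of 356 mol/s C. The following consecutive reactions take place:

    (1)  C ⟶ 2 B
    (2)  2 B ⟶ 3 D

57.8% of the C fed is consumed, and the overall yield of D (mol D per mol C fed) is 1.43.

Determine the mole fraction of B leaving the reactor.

Conversion of C: C consumed = 1ξ₁ = 0.578 × 356 → ξ₁ = 205.8 mol/s.
Yield of D: 3ξ₂ / 356 = 1.43 → ξ₂ = 169.7 mol/s.
Outlet amounts (n = n₀ + Σ ν·ξ):
  C: 356 − 1(205.8) = 150.2
  B: 0 + 2(205.8) − 2(169.7) = 72.15
  D: 0 + 3(169.7) = 509.1
Total out = 731.5 mol/s; y_B = 72.15 / 731.5 = 0.09864.

0.0986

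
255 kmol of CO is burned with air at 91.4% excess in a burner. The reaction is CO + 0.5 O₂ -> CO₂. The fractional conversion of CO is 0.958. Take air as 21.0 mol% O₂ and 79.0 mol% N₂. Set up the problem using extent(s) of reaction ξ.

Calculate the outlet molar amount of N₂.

918 kmol

Stoichiometric O₂ = 0.5 × 255 = 127.5 kmol; O₂ fed = 127.5 × 1.914 = 244 kmol.
N₂ fed = 244 × 79/21 = 918 kmol.
Fuel reacted = 0.958 × 255 → ξ = 244.3 kmol.
Outlet (n = n₀ + ν ξ):
  CO: 255 − 1(244.3) = 10.71
  O₂: 244 − 0.5(244.3) = 121.9
  N₂: 918 (inert)
  CO₂: 0 + 1(244.3) = 244.3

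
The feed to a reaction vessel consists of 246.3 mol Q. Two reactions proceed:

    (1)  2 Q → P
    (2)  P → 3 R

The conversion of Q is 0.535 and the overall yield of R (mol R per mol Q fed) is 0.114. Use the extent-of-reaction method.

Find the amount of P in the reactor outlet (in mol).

Conversion of Q: Q consumed = 2ξ₁ = 0.535 × 246.3 → ξ₁ = 65.89 mol.
Yield of R: 3ξ₂ / 246.3 = 0.114 → ξ₂ = 9.359 mol.
Outlet amounts (n = n₀ + Σ ν·ξ):
  Q: 246.3 − 2(65.89) = 114.5
  P: 0 + 1(65.89) − 1(9.359) = 56.53
  R: 0 + 3(9.359) = 28.08

56.5 mol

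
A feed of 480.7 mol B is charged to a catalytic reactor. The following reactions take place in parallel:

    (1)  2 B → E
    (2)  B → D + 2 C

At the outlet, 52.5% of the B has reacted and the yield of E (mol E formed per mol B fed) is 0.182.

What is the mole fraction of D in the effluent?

Yield of E: 1ξ₁ / 480.7 = 0.182 → ξ₁ = 87.49 mol.
Conversion of B: 2ξ₁ + 1ξ₂ = 0.525 × 480.7 = 252.4 → ξ₂ = 77.39 mol.
Outlet amounts (n = n₀ + Σ ν·ξ):
  B: 480.7 − 2(87.49) − 1(77.39) = 228.3
  E: 0 + 1(87.49) = 87.49
  D: 0 + 1(77.39) = 77.39
  C: 0 + 2(77.39) = 154.8
Total out = 548 mol; y_D = 77.39 / 548 = 0.1412.

0.141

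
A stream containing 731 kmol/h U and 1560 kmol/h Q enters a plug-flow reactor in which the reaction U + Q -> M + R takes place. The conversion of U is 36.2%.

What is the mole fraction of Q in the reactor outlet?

U reacted = 0.362 × 731 = 264.6 kmol/h; ν_U = −1, so ξ = 264.6/1 = 264.6 kmol/h.
Outlet amounts (n = n₀ + ν ξ):
  U: 731 − 1(264.6) = 466.4
  Q: 1560 − 1(264.6) = 1295
  M: 0 + 1(264.6) = 264.6
  R: 0 + 1(264.6) = 264.6
Total out = 2291 kmol/h; y_Q = 1295 / 2291 = 0.5654.

0.565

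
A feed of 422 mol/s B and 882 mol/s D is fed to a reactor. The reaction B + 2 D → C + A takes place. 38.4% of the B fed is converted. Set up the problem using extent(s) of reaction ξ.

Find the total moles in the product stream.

B reacted = 0.384 × 422 = 162 mol/s; ν_B = −1, so ξ = 162/1 = 162 mol/s.
Outlet amounts (n = n₀ + ν ξ):
  B: 422 − 1(162) = 260
  D: 882 − 2(162) = 557.9
  C: 0 + 1(162) = 162
  A: 0 + 1(162) = 162
Total out = 260 + 557.9 + 162 + 162 = 1142 mol/s.

1140 mol/s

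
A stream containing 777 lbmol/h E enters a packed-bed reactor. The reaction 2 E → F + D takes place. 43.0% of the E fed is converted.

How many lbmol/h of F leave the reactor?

167 lbmol/h

E reacted = 0.43 × 777 = 334.1 lbmol/h; ν_E = −2, so ξ = 334.1/2 = 167.1 lbmol/h.
Outlet amounts (n = n₀ + ν ξ):
  E: 777 − 2(167.1) = 442.9
  F: 0 + 1(167.1) = 167.1
  D: 0 + 1(167.1) = 167.1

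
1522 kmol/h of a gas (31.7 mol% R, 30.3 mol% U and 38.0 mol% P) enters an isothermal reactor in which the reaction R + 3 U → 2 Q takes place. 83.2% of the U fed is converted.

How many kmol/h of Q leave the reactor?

256 kmol/h

U reacted = 0.832 × 461.2 = 383.7 kmol/h; ν_U = −3, so ξ = 383.7/3 = 127.9 kmol/h.
Outlet amounts (n = n₀ + ν ξ):
  R: 482.5 − 1(127.9) = 354.6
  U: 461.2 − 3(127.9) = 77.48
  Q: 0 + 2(127.9) = 255.8
  P: 578.4 (inert)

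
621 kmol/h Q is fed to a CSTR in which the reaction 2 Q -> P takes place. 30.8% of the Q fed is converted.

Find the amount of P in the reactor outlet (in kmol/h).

95.6 kmol/h

Q reacted = 0.308 × 621 = 191.3 kmol/h; ν_Q = −2, so ξ = 191.3/2 = 95.63 kmol/h.
Outlet amounts (n = n₀ + ν ξ):
  Q: 621 − 2(95.63) = 429.7
  P: 0 + 1(95.63) = 95.63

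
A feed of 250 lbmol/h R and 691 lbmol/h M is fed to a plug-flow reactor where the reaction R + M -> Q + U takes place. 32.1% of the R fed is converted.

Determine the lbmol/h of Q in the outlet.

80.2 lbmol/h

R reacted = 0.321 × 250 = 80.25 lbmol/h; ν_R = −1, so ξ = 80.25/1 = 80.25 lbmol/h.
Outlet amounts (n = n₀ + ν ξ):
  R: 250 − 1(80.25) = 169.8
  M: 691 − 1(80.25) = 610.8
  Q: 0 + 1(80.25) = 80.25
  U: 0 + 1(80.25) = 80.25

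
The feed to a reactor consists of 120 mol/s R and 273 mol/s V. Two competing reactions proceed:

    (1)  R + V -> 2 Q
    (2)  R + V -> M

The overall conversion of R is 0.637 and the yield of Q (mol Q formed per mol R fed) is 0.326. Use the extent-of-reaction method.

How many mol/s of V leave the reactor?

Yield of Q: 2ξ₁ / 120 = 0.326 → ξ₁ = 19.56 mol/s.
Conversion of R: 1ξ₁ + 1ξ₂ = 0.637 × 120 = 76.44 → ξ₂ = 56.88 mol/s.
Outlet amounts (n = n₀ + Σ ν·ξ):
  R: 120 − 1(19.56) − 1(56.88) = 43.56
  V: 273 − 1(19.56) − 1(56.88) = 196.6
  Q: 0 + 2(19.56) = 39.12
  M: 0 + 1(56.88) = 56.88

197 mol/s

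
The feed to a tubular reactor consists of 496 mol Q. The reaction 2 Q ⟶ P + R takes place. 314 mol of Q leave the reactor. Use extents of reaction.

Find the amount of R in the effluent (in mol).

91 mol

For Q: n = n₀ − 2ξ → 314 = 496 − 2ξ, giving ξ = 91 mol.
Outlet amounts (n = n₀ + ν ξ):
  Q: 496 − 2(91) = 314
  P: 0 + 1(91) = 91
  R: 0 + 1(91) = 91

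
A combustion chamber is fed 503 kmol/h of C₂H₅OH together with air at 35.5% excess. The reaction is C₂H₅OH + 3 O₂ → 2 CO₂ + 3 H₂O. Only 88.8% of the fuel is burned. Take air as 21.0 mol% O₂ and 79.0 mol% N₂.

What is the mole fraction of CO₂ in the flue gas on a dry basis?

Stoichiometric O₂ = 3 × 503 = 1509 kmol/h; O₂ fed = 1509 × 1.355 = 2045 kmol/h.
N₂ fed = 2045 × 79/21 = 7692 kmol/h.
Fuel reacted = 0.888 × 503 → ξ = 446.7 kmol/h.
Outlet (n = n₀ + ν ξ):
  C₂H₅OH: 503 − 1(446.7) = 56.34
  O₂: 2045 − 3(446.7) = 704.7
  N₂: 7692 (inert)
  CO₂: 0 + 2(446.7) = 893.3
  H₂O: 0 + 3(446.7) = 1340
Dry total = 9346 kmol/h; y_CO₂ (dry) = 893.3 / 9346 = 0.09558.

0.0956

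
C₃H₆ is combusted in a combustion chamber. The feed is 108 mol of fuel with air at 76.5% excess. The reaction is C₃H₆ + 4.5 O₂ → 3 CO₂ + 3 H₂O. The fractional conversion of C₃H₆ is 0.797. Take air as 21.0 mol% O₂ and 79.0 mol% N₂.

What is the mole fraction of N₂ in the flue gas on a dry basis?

Stoichiometric O₂ = 4.5 × 108 = 486 mol; O₂ fed = 486 × 1.765 = 857.8 mol.
N₂ fed = 857.8 × 79/21 = 3227 mol.
Fuel reacted = 0.797 × 108 → ξ = 86.08 mol.
Outlet (n = n₀ + ν ξ):
  C₃H₆: 108 − 1(86.08) = 21.92
  O₂: 857.8 − 4.5(86.08) = 470.4
  N₂: 3227 (inert)
  CO₂: 0 + 3(86.08) = 258.2
  H₂O: 0 + 3(86.08) = 258.2
Dry total = 3978 mol; y_N₂ (dry) = 3227 / 3978 = 0.8113.

0.811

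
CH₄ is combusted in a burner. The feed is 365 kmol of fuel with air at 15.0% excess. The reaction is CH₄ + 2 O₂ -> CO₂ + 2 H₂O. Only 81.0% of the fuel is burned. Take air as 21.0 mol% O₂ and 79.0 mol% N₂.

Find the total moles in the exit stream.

Stoichiometric O₂ = 2 × 365 = 730 kmol; O₂ fed = 730 × 1.150 = 839.5 kmol.
N₂ fed = 839.5 × 79/21 = 3158 kmol.
Fuel reacted = 0.81 × 365 → ξ = 295.7 kmol.
Outlet (n = n₀ + ν ξ):
  CH₄: 365 − 1(295.7) = 69.35
  O₂: 839.5 − 2(295.7) = 248.2
  N₂: 3158 (inert)
  CO₂: 0 + 1(295.7) = 295.7
  H₂O: 0 + 2(295.7) = 591.3
Total out = 69.35 + 248.2 + 3158 + 295.7 + 591.3 = 4363 kmol.

4360 kmol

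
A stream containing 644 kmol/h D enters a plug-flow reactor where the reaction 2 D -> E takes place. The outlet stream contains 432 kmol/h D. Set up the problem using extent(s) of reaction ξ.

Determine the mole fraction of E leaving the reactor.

0.197

For D: n = n₀ − 2ξ → 432 = 644 − 2ξ, giving ξ = 106 kmol/h.
Outlet amounts (n = n₀ + ν ξ):
  D: 644 − 2(106) = 432
  E: 0 + 1(106) = 106
Total out = 538 kmol/h; y_E = 106 / 538 = 0.197.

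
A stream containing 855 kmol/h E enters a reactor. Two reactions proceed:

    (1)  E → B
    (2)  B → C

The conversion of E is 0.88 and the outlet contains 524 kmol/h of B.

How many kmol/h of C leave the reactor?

228 kmol/h

Conversion of E: E consumed = 1ξ₁ = 0.88 × 855 → ξ₁ = 752.4 kmol/h.
B balance: n_B = 0 + 1ξ₁ − 1ξ₂ = 524 → ξ₂ = (1·752.4 − 524)/1 = 228.4 kmol/h.
Outlet amounts (n = n₀ + Σ ν·ξ):
  E: 855 − 1(752.4) = 102.6
  B: 0 + 1(752.4) − 1(228.4) = 524
  C: 0 + 1(228.4) = 228.4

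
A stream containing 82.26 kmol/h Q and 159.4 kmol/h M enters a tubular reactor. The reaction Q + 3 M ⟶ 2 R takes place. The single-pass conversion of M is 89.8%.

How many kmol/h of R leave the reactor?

95.4 kmol/h

M reacted = 0.898 × 159.4 = 143.1 kmol/h; ν_M = −3, so ξ = 143.1/3 = 47.71 kmol/h.
Outlet amounts (n = n₀ + ν ξ):
  Q: 82.26 − 1(47.71) = 34.55
  M: 159.4 − 3(47.71) = 16.26
  R: 0 + 2(47.71) = 95.43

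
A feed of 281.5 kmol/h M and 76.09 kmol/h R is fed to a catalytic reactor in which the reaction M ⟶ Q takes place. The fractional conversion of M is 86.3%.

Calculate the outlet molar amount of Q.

M reacted = 0.863 × 281.5 = 242.9 kmol/h; ν_M = −1, so ξ = 242.9/1 = 242.9 kmol/h.
Outlet amounts (n = n₀ + ν ξ):
  M: 281.5 − 1(242.9) = 38.57
  Q: 0 + 1(242.9) = 242.9
  R: 76.09 (inert)

243 kmol/h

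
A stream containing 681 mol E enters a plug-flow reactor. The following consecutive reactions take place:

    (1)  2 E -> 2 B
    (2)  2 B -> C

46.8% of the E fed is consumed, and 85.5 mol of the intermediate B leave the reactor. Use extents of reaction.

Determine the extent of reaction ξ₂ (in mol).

ξ₂ = 117 mol

Conversion of E: E consumed = 2ξ₁ = 0.468 × 681 → ξ₁ = 159.4 mol.
B balance: n_B = 0 + 2ξ₁ − 2ξ₂ = 85.5 → ξ₂ = (2·159.4 − 85.5)/2 = 116.6 mol.
Outlet amounts (n = n₀ + Σ ν·ξ):
  E: 681 − 2(159.4) = 362.3
  B: 0 + 2(159.4) − 2(116.6) = 85.5
  C: 0 + 1(116.6) = 116.6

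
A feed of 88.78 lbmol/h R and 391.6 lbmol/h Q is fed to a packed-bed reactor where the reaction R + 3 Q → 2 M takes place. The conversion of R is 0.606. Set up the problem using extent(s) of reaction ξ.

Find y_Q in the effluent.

R reacted = 0.606 × 88.78 = 53.8 lbmol/h; ν_R = −1, so ξ = 53.8/1 = 53.8 lbmol/h.
Outlet amounts (n = n₀ + ν ξ):
  R: 88.78 − 1(53.8) = 34.98
  Q: 391.6 − 3(53.8) = 230.2
  M: 0 + 2(53.8) = 107.6
Total out = 372.8 lbmol/h; y_Q = 230.2 / 372.8 = 0.6175.

0.618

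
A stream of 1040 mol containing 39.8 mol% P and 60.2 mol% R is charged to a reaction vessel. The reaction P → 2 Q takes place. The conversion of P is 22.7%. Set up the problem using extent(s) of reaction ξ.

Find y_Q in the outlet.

P reacted = 0.227 × 413.9 = 93.96 mol; ν_P = −1, so ξ = 93.96/1 = 93.96 mol.
Outlet amounts (n = n₀ + ν ξ):
  P: 413.9 − 1(93.96) = 320
  Q: 0 + 2(93.96) = 187.9
  R: 626.1 (inert)
Total out = 1134 mol; y_Q = 187.9 / 1134 = 0.1657.

0.166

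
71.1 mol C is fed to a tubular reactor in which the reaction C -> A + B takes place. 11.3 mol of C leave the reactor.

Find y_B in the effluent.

0.457

For C: n = n₀ − 1ξ → 11.3 = 71.1 − 1ξ, giving ξ = 59.8 mol.
Outlet amounts (n = n₀ + ν ξ):
  C: 71.1 − 1(59.8) = 11.3
  A: 0 + 1(59.8) = 59.8
  B: 0 + 1(59.8) = 59.8
Total out = 130.9 mol; y_B = 59.8 / 130.9 = 0.4568.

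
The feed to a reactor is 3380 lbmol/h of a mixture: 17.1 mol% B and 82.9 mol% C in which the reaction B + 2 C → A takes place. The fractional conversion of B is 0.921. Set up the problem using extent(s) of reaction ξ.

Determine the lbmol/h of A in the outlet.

532 lbmol/h

B reacted = 0.921 × 578 = 532.3 lbmol/h; ν_B = −1, so ξ = 532.3/1 = 532.3 lbmol/h.
Outlet amounts (n = n₀ + ν ξ):
  B: 578 − 1(532.3) = 45.66
  C: 2802 − 2(532.3) = 1737
  A: 0 + 1(532.3) = 532.3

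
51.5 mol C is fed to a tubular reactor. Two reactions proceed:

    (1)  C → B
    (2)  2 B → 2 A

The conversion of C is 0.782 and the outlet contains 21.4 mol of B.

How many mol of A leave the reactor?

Conversion of C: C consumed = 1ξ₁ = 0.782 × 51.5 → ξ₁ = 40.27 mol.
B balance: n_B = 0 + 1ξ₁ − 2ξ₂ = 21.4 → ξ₂ = (1·40.27 − 21.4)/2 = 9.437 mol.
Outlet amounts (n = n₀ + Σ ν·ξ):
  C: 51.5 − 1(40.27) = 11.23
  B: 0 + 1(40.27) − 2(9.437) = 21.4
  A: 0 + 2(9.437) = 18.87

18.9 mol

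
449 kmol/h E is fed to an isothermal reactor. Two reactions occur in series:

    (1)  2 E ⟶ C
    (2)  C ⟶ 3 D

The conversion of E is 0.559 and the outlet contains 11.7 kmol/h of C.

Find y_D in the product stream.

Conversion of E: E consumed = 2ξ₁ = 0.559 × 449 → ξ₁ = 125.5 kmol/h.
C balance: n_C = 0 + 1ξ₁ − 1ξ₂ = 11.7 → ξ₂ = (1·125.5 − 11.7)/1 = 113.8 kmol/h.
Outlet amounts (n = n₀ + Σ ν·ξ):
  E: 449 − 2(125.5) = 198
  C: 0 + 1(125.5) − 1(113.8) = 11.7
  D: 0 + 3(113.8) = 341.4
Total out = 551.1 kmol/h; y_D = 341.4 / 551.1 = 0.6195.

0.619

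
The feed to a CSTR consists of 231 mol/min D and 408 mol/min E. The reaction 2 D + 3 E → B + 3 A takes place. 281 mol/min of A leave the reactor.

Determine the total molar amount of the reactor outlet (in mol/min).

545 mol/min

For A: n = n₀ + 3ξ → 281 = 0 + 3ξ, giving ξ = 93.67 mol/min.
Outlet amounts (n = n₀ + ν ξ):
  D: 231 − 2(93.67) = 43.67
  E: 408 − 3(93.67) = 127
  B: 0 + 1(93.67) = 93.67
  A: 0 + 3(93.67) = 281
Total out = 43.67 + 127 + 93.67 + 281 = 545.3 mol/min.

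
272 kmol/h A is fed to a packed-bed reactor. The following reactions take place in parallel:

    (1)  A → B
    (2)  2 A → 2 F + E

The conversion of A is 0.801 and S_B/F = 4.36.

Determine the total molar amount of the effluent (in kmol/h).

292 kmol/h

Conversion of A: A consumed = 0.801 × 272 = 217.9 kmol/h = 1ξ₁ + 2ξ₂.
Selectivity: 1ξ₁ / (2ξ₂) = 4.36 → ξ₁ = 8.72 ξ₂.
Substitute: (1·8.72 + 2) ξ₂ = 217.9 → ξ₂ = 20.32 kmol/h, ξ₁ = 177.2 kmol/h.
Outlet amounts (n = n₀ + Σ ν·ξ):
  A: 272 − 1(177.2) − 2(20.32) = 54.13
  B: 0 + 1(177.2) = 177.2
  F: 0 + 2(20.32) = 40.65
  E: 0 + 1(20.32) = 20.32
Total out = 54.13 + 177.2 + 40.65 + 20.32 = 292.3 kmol/h.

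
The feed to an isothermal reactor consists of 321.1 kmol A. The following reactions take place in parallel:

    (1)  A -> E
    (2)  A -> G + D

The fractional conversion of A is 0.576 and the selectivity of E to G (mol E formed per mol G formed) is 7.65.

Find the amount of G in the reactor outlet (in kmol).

21.4 kmol

Conversion of A: A consumed = 0.576 × 321.1 = 185 kmol = 1ξ₁ + 1ξ₂.
Selectivity: 1ξ₁ / (1ξ₂) = 7.65 → ξ₁ = 7.65 ξ₂.
Substitute: (1·7.65 + 1) ξ₂ = 185 → ξ₂ = 21.38 kmol, ξ₁ = 163.6 kmol.
Outlet amounts (n = n₀ + Σ ν·ξ):
  A: 321.1 − 1(163.6) − 1(21.38) = 136.1
  E: 0 + 1(163.6) = 163.6
  G: 0 + 1(21.38) = 21.38
  D: 0 + 1(21.38) = 21.38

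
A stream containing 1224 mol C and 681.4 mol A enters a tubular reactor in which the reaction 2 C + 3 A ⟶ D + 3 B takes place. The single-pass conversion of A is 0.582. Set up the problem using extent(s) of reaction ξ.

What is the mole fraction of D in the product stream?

A reacted = 0.582 × 681.4 = 396.6 mol; ν_A = −3, so ξ = 396.6/3 = 132.2 mol.
Outlet amounts (n = n₀ + ν ξ):
  C: 1224 − 2(132.2) = 959.6
  A: 681.4 − 3(132.2) = 284.8
  D: 0 + 1(132.2) = 132.2
  B: 0 + 3(132.2) = 396.6
Total out = 1773 mol; y_D = 132.2 / 1773 = 0.07455.

0.0745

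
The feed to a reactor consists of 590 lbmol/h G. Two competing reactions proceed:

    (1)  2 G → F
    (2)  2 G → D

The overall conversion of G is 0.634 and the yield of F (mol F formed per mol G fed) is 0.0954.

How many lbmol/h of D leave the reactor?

131 lbmol/h

Yield of F: 1ξ₁ / 590 = 0.0954 → ξ₁ = 56.29 lbmol/h.
Conversion of G: 2ξ₁ + 2ξ₂ = 0.634 × 590 = 374.1 → ξ₂ = 130.7 lbmol/h.
Outlet amounts (n = n₀ + Σ ν·ξ):
  G: 590 − 2(56.29) − 2(130.7) = 215.9
  F: 0 + 1(56.29) = 56.29
  D: 0 + 1(130.7) = 130.7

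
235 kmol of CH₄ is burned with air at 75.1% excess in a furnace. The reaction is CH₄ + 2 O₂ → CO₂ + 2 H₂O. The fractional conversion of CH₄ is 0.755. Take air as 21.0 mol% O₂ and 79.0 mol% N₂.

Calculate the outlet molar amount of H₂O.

355 kmol

Stoichiometric O₂ = 2 × 235 = 470 kmol; O₂ fed = 470 × 1.751 = 823 kmol.
N₂ fed = 823 × 79/21 = 3096 kmol.
Fuel reacted = 0.755 × 235 → ξ = 177.4 kmol.
Outlet (n = n₀ + ν ξ):
  CH₄: 235 − 1(177.4) = 57.57
  O₂: 823 − 2(177.4) = 468.1
  N₂: 3096 (inert)
  CO₂: 0 + 1(177.4) = 177.4
  H₂O: 0 + 2(177.4) = 354.9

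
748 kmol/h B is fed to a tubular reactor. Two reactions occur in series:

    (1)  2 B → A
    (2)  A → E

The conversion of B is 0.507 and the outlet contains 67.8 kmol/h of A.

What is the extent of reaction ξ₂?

Conversion of B: B consumed = 2ξ₁ = 0.507 × 748 → ξ₁ = 189.6 kmol/h.
A balance: n_A = 0 + 1ξ₁ − 1ξ₂ = 67.8 → ξ₂ = (1·189.6 − 67.8)/1 = 121.8 kmol/h.
Outlet amounts (n = n₀ + Σ ν·ξ):
  B: 748 − 2(189.6) = 368.8
  A: 0 + 1(189.6) − 1(121.8) = 67.8
  E: 0 + 1(121.8) = 121.8

ξ₂ = 122 kmol/h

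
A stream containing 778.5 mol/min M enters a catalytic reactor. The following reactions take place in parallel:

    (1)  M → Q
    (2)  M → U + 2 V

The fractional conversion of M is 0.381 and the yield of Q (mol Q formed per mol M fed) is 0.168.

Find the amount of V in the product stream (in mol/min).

332 mol/min

Yield of Q: 1ξ₁ / 778.5 = 0.168 → ξ₁ = 130.8 mol/min.
Conversion of M: 1ξ₁ + 1ξ₂ = 0.381 × 778.5 = 296.6 → ξ₂ = 165.8 mol/min.
Outlet amounts (n = n₀ + Σ ν·ξ):
  M: 778.5 − 1(130.8) − 1(165.8) = 481.9
  Q: 0 + 1(130.8) = 130.8
  U: 0 + 1(165.8) = 165.8
  V: 0 + 2(165.8) = 331.6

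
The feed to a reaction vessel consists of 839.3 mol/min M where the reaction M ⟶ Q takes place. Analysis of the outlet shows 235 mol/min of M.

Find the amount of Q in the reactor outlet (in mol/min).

604 mol/min

For M: n = n₀ − 1ξ → 235 = 839.3 − 1ξ, giving ξ = 604.3 mol/min.
Outlet amounts (n = n₀ + ν ξ):
  M: 839.3 − 1(604.3) = 235
  Q: 0 + 1(604.3) = 604.3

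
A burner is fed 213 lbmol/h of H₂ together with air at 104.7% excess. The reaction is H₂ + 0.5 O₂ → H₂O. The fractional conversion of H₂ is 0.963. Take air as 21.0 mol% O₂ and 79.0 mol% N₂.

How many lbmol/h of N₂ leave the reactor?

820 lbmol/h

Stoichiometric O₂ = 0.5 × 213 = 106.5 lbmol/h; O₂ fed = 106.5 × 2.047 = 218 lbmol/h.
N₂ fed = 218 × 79/21 = 820.1 lbmol/h.
Fuel reacted = 0.963 × 213 → ξ = 205.1 lbmol/h.
Outlet (n = n₀ + ν ξ):
  H₂: 213 − 1(205.1) = 7.881
  O₂: 218 − 0.5(205.1) = 115.4
  N₂: 820.1 (inert)
  H₂O: 0 + 1(205.1) = 205.1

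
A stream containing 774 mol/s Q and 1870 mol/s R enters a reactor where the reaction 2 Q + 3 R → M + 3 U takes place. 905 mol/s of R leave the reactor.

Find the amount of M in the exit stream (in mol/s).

For R: n = n₀ − 3ξ → 905 = 1870 − 3ξ, giving ξ = 321.7 mol/s.
Outlet amounts (n = n₀ + ν ξ):
  Q: 774 − 2(321.7) = 130.7
  R: 1870 − 3(321.7) = 905
  M: 0 + 1(321.7) = 321.7
  U: 0 + 3(321.7) = 965

322 mol/s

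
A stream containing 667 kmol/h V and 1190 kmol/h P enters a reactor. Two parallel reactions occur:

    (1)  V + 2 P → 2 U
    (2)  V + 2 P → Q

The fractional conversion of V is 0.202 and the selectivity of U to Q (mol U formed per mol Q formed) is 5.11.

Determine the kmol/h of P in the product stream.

Conversion of V: V consumed = 0.202 × 667 = 134.7 kmol/h = 1ξ₁ + 1ξ₂.
Selectivity: 2ξ₁ / (1ξ₂) = 5.11 → ξ₁ = 2.555 ξ₂.
Substitute: (1·2.555 + 1) ξ₂ = 134.7 → ξ₂ = 37.9 kmol/h, ξ₁ = 96.83 kmol/h.
Outlet amounts (n = n₀ + Σ ν·ξ):
  V: 667 − 1(96.83) − 1(37.9) = 532.3
  P: 1190 − 2(96.83) − 2(37.9) = 920.5
  U: 0 + 2(96.83) = 193.7
  Q: 0 + 1(37.9) = 37.9

921 kmol/h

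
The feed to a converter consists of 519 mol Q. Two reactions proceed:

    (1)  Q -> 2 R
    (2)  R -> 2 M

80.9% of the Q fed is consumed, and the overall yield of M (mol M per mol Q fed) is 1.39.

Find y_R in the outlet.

Conversion of Q: Q consumed = 1ξ₁ = 0.809 × 519 → ξ₁ = 419.9 mol.
Yield of M: 2ξ₂ / 519 = 1.39 → ξ₂ = 360.7 mol.
Outlet amounts (n = n₀ + Σ ν·ξ):
  Q: 519 − 1(419.9) = 99.13
  R: 0 + 2(419.9) − 1(360.7) = 479
  M: 0 + 2(360.7) = 721.4
Total out = 1300 mol; y_R = 479 / 1300 = 0.3686.

0.369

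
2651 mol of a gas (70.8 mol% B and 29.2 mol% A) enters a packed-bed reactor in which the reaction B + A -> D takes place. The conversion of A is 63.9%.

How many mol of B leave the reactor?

A reacted = 0.639 × 774.1 = 494.6 mol; ν_A = −1, so ξ = 494.6/1 = 494.6 mol.
Outlet amounts (n = n₀ + ν ξ):
  B: 1877 − 1(494.6) = 1382
  A: 774.1 − 1(494.6) = 279.4
  D: 0 + 1(494.6) = 494.6

1380 mol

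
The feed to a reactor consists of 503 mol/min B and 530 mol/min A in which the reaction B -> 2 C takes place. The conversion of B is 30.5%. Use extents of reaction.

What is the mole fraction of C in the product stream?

0.259

B reacted = 0.305 × 503 = 153.4 mol/min; ν_B = −1, so ξ = 153.4/1 = 153.4 mol/min.
Outlet amounts (n = n₀ + ν ξ):
  B: 503 − 1(153.4) = 349.6
  C: 0 + 2(153.4) = 306.8
  A: 530 (inert)
Total out = 1186 mol/min; y_C = 306.8 / 1186 = 0.2586.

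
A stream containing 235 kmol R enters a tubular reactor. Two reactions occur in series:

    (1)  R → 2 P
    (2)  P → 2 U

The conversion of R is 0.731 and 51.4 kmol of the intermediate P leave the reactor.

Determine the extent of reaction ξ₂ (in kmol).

Conversion of R: R consumed = 1ξ₁ = 0.731 × 235 → ξ₁ = 171.8 kmol.
P balance: n_P = 0 + 2ξ₁ − 1ξ₂ = 51.4 → ξ₂ = (2·171.8 − 51.4)/1 = 292.2 kmol.
Outlet amounts (n = n₀ + Σ ν·ξ):
  R: 235 − 1(171.8) = 63.22
  P: 0 + 2(171.8) − 1(292.2) = 51.4
  U: 0 + 2(292.2) = 584.3

ξ₂ = 292 kmol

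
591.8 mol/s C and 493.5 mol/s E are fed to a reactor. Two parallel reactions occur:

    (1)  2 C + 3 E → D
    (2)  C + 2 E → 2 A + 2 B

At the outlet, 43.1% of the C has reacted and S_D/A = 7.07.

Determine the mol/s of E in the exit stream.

107 mol/s

Conversion of C: C consumed = 0.431 × 591.8 = 255.1 mol/s = 2ξ₁ + 1ξ₂.
Selectivity: 1ξ₁ / (2ξ₂) = 7.07 → ξ₁ = 14.14 ξ₂.
Substitute: (2·14.14 + 1) ξ₂ = 255.1 → ξ₂ = 8.711 mol/s, ξ₁ = 123.2 mol/s.
Outlet amounts (n = n₀ + Σ ν·ξ):
  C: 591.8 − 2(123.2) − 1(8.711) = 336.7
  E: 493.5 − 3(123.2) − 2(8.711) = 106.5
  D: 0 + 1(123.2) = 123.2
  A: 0 + 2(8.711) = 17.42
  B: 0 + 2(8.711) = 17.42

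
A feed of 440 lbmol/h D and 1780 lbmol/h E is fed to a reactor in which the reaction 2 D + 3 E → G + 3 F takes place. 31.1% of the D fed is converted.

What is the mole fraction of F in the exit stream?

0.0954

D reacted = 0.311 × 440 = 136.8 lbmol/h; ν_D = −2, so ξ = 136.8/2 = 68.42 lbmol/h.
Outlet amounts (n = n₀ + ν ξ):
  D: 440 − 2(68.42) = 303.2
  E: 1780 − 3(68.42) = 1575
  G: 0 + 1(68.42) = 68.42
  F: 0 + 3(68.42) = 205.3
Total out = 2152 lbmol/h; y_F = 205.3 / 2152 = 0.0954.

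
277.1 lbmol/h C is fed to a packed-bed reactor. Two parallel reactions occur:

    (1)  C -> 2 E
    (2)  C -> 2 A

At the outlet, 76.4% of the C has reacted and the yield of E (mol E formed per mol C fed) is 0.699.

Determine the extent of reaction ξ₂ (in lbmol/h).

Yield of E: 2ξ₁ / 277.1 = 0.699 → ξ₁ = 96.85 lbmol/h.
Conversion of C: 1ξ₁ + 1ξ₂ = 0.764 × 277.1 = 211.7 → ξ₂ = 114.9 lbmol/h.
Outlet amounts (n = n₀ + Σ ν·ξ):
  C: 277.1 − 1(96.85) − 1(114.9) = 65.4
  E: 0 + 2(96.85) = 193.7
  A: 0 + 2(114.9) = 229.7

ξ₂ = 115 lbmol/h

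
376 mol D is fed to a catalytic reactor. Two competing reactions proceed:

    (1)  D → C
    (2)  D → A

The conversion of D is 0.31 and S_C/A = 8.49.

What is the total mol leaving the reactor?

Conversion of D: D consumed = 0.31 × 376 = 116.6 mol = 1ξ₁ + 1ξ₂.
Selectivity: 1ξ₁ / (1ξ₂) = 8.49 → ξ₁ = 8.49 ξ₂.
Substitute: (1·8.49 + 1) ξ₂ = 116.6 → ξ₂ = 12.28 mol, ξ₁ = 104.3 mol.
Outlet amounts (n = n₀ + Σ ν·ξ):
  D: 376 − 1(104.3) − 1(12.28) = 259.4
  C: 0 + 1(104.3) = 104.3
  A: 0 + 1(12.28) = 12.28
Total out = 259.4 + 104.3 + 12.28 = 376 mol.

376 mol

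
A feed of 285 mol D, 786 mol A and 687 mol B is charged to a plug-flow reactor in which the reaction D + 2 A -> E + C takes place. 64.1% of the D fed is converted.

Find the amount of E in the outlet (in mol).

183 mol

D reacted = 0.641 × 285 = 182.7 mol; ν_D = −1, so ξ = 182.7/1 = 182.7 mol.
Outlet amounts (n = n₀ + ν ξ):
  D: 285 − 1(182.7) = 102.3
  A: 786 − 2(182.7) = 420.6
  E: 0 + 1(182.7) = 182.7
  C: 0 + 1(182.7) = 182.7
  B: 687 (inert)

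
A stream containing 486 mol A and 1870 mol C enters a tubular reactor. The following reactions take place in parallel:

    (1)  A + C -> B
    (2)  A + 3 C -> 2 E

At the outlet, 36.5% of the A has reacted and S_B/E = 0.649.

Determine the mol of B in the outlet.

100 mol

Conversion of A: A consumed = 0.365 × 486 = 177.4 mol = 1ξ₁ + 1ξ₂.
Selectivity: 1ξ₁ / (2ξ₂) = 0.649 → ξ₁ = 1.298 ξ₂.
Substitute: (1·1.298 + 1) ξ₂ = 177.4 → ξ₂ = 77.19 mol, ξ₁ = 100.2 mol.
Outlet amounts (n = n₀ + Σ ν·ξ):
  A: 486 − 1(100.2) − 1(77.19) = 308.6
  C: 1870 − 1(100.2) − 3(77.19) = 1538
  B: 0 + 1(100.2) = 100.2
  E: 0 + 2(77.19) = 154.4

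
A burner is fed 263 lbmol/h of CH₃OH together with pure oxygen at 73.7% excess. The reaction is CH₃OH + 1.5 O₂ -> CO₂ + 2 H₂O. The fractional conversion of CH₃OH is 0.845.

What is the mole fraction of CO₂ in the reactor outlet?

0.21

Stoichiometric O₂ = 1.5 × 263 = 394.5 lbmol/h; O₂ fed = 394.5 × 1.737 = 685.2 lbmol/h.
Fuel reacted = 0.845 × 263 → ξ = 222.2 lbmol/h.
Outlet (n = n₀ + ν ξ):
  CH₃OH: 263 − 1(222.2) = 40.77
  O₂: 685.2 − 1.5(222.2) = 351.9
  CO₂: 0 + 1(222.2) = 222.2
  H₂O: 0 + 2(222.2) = 444.5
Total out = 1059 lbmol/h; y_CO₂ = 222.2 / 1059 = 0.2098.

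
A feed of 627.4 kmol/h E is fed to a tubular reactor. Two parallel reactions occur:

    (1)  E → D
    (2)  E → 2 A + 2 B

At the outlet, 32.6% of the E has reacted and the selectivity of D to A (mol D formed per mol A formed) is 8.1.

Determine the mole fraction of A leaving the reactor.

Conversion of E: E consumed = 0.326 × 627.4 = 204.5 kmol/h = 1ξ₁ + 1ξ₂.
Selectivity: 1ξ₁ / (2ξ₂) = 8.1 → ξ₁ = 16.2 ξ₂.
Substitute: (1·16.2 + 1) ξ₂ = 204.5 → ξ₂ = 11.89 kmol/h, ξ₁ = 192.6 kmol/h.
Outlet amounts (n = n₀ + Σ ν·ξ):
  E: 627.4 − 1(192.6) − 1(11.89) = 422.9
  D: 0 + 1(192.6) = 192.6
  A: 0 + 2(11.89) = 23.78
  B: 0 + 2(11.89) = 23.78
Total out = 663.1 kmol/h; y_A = 23.78 / 663.1 = 0.03587.

0.0359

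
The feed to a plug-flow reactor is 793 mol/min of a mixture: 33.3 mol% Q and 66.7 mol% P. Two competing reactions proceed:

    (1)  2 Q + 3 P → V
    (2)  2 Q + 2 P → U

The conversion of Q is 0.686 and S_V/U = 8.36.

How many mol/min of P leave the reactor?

Conversion of Q: Q consumed = 0.686 × 264.1 = 181.2 mol/min = 2ξ₁ + 2ξ₂.
Selectivity: 1ξ₁ / (1ξ₂) = 8.36 → ξ₁ = 8.36 ξ₂.
Substitute: (2·8.36 + 2) ξ₂ = 181.2 → ξ₂ = 9.677 mol/min, ξ₁ = 80.9 mol/min.
Outlet amounts (n = n₀ + Σ ν·ξ):
  Q: 264.1 − 2(80.9) − 2(9.677) = 82.92
  P: 528.9 − 3(80.9) − 2(9.677) = 266.9
  V: 0 + 1(80.9) = 80.9
  U: 0 + 1(9.677) = 9.677

267 mol/min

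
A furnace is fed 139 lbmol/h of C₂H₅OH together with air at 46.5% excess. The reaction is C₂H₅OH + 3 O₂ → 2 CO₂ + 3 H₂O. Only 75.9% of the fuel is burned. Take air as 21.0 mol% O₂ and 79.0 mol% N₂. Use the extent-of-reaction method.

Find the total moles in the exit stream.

Stoichiometric O₂ = 3 × 139 = 417 lbmol/h; O₂ fed = 417 × 1.465 = 610.9 lbmol/h.
N₂ fed = 610.9 × 79/21 = 2298 lbmol/h.
Fuel reacted = 0.759 × 139 → ξ = 105.5 lbmol/h.
Outlet (n = n₀ + ν ξ):
  C₂H₅OH: 139 − 1(105.5) = 33.5
  O₂: 610.9 − 3(105.5) = 294.4
  N₂: 2298 (inert)
  CO₂: 0 + 2(105.5) = 211
  H₂O: 0 + 3(105.5) = 316.5
Total out = 33.5 + 294.4 + 2298 + 211 + 316.5 = 3154 lbmol/h.

3150 lbmol/h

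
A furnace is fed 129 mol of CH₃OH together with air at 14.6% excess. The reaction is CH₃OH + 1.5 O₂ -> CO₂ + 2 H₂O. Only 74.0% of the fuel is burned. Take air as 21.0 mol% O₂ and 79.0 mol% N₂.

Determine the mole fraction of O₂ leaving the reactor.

0.0637

Stoichiometric O₂ = 1.5 × 129 = 193.5 mol; O₂ fed = 193.5 × 1.146 = 221.8 mol.
N₂ fed = 221.8 × 79/21 = 834.2 mol.
Fuel reacted = 0.74 × 129 → ξ = 95.46 mol.
Outlet (n = n₀ + ν ξ):
  CH₃OH: 129 − 1(95.46) = 33.54
  O₂: 221.8 − 1.5(95.46) = 78.56
  N₂: 834.2 (inert)
  CO₂: 0 + 1(95.46) = 95.46
  H₂O: 0 + 2(95.46) = 190.9
Total out = 1233 mol; y_O₂ = 78.56 / 1233 = 0.06373.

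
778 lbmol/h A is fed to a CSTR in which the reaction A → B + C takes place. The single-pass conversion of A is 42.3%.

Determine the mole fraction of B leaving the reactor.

A reacted = 0.423 × 778 = 329.1 lbmol/h; ν_A = −1, so ξ = 329.1/1 = 329.1 lbmol/h.
Outlet amounts (n = n₀ + ν ξ):
  A: 778 − 1(329.1) = 448.9
  B: 0 + 1(329.1) = 329.1
  C: 0 + 1(329.1) = 329.1
Total out = 1107 lbmol/h; y_B = 329.1 / 1107 = 0.2973.

0.297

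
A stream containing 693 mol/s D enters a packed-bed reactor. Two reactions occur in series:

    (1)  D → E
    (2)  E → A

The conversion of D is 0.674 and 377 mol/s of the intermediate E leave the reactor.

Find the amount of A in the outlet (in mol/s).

Conversion of D: D consumed = 1ξ₁ = 0.674 × 693 → ξ₁ = 467.1 mol/s.
E balance: n_E = 0 + 1ξ₁ − 1ξ₂ = 377 → ξ₂ = (1·467.1 − 377)/1 = 90.08 mol/s.
Outlet amounts (n = n₀ + Σ ν·ξ):
  D: 693 − 1(467.1) = 225.9
  E: 0 + 1(467.1) − 1(90.08) = 377
  A: 0 + 1(90.08) = 90.08

90.1 mol/s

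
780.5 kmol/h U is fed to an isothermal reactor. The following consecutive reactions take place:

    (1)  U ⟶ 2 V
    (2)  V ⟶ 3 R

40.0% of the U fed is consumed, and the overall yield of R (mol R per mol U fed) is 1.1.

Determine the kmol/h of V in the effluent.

Conversion of U: U consumed = 1ξ₁ = 0.4 × 780.5 → ξ₁ = 312.2 kmol/h.
Yield of R: 3ξ₂ / 780.5 = 1.1 → ξ₂ = 286.2 kmol/h.
Outlet amounts (n = n₀ + Σ ν·ξ):
  U: 780.5 − 1(312.2) = 468.3
  V: 0 + 2(312.2) − 1(286.2) = 338.2
  R: 0 + 3(286.2) = 858.5

338 kmol/h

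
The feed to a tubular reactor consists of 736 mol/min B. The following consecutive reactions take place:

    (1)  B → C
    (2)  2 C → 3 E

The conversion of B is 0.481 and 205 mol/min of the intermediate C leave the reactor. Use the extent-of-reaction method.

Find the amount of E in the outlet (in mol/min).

Conversion of B: B consumed = 1ξ₁ = 0.481 × 736 → ξ₁ = 354 mol/min.
C balance: n_C = 0 + 1ξ₁ − 2ξ₂ = 205 → ξ₂ = (1·354 − 205)/2 = 74.51 mol/min.
Outlet amounts (n = n₀ + Σ ν·ξ):
  B: 736 − 1(354) = 382
  C: 0 + 1(354) − 2(74.51) = 205
  E: 0 + 3(74.51) = 223.5

224 mol/min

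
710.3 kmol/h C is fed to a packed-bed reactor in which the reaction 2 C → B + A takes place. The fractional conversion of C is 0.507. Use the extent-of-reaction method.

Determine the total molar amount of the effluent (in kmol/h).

C reacted = 0.507 × 710.3 = 360.1 kmol/h; ν_C = −2, so ξ = 360.1/2 = 180.1 kmol/h.
Outlet amounts (n = n₀ + ν ξ):
  C: 710.3 − 2(180.1) = 350.2
  B: 0 + 1(180.1) = 180.1
  A: 0 + 1(180.1) = 180.1
Total out = 350.2 + 180.1 + 180.1 = 710.3 kmol/h.

710 kmol/h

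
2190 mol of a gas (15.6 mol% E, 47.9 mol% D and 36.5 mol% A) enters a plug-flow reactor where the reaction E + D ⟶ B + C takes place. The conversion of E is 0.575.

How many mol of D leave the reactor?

E reacted = 0.575 × 341.6 = 196.4 mol; ν_E = −1, so ξ = 196.4/1 = 196.4 mol.
Outlet amounts (n = n₀ + ν ξ):
  E: 341.6 − 1(196.4) = 145.2
  D: 1049 − 1(196.4) = 852.6
  B: 0 + 1(196.4) = 196.4
  C: 0 + 1(196.4) = 196.4
  A: 799.4 (inert)

853 mol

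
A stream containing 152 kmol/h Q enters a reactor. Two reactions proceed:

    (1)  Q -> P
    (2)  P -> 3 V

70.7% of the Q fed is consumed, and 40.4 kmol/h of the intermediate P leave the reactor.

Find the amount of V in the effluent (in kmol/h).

201 kmol/h

Conversion of Q: Q consumed = 1ξ₁ = 0.707 × 152 → ξ₁ = 107.5 kmol/h.
P balance: n_P = 0 + 1ξ₁ − 1ξ₂ = 40.4 → ξ₂ = (1·107.5 − 40.4)/1 = 67.06 kmol/h.
Outlet amounts (n = n₀ + Σ ν·ξ):
  Q: 152 − 1(107.5) = 44.54
  P: 0 + 1(107.5) − 1(67.06) = 40.4
  V: 0 + 3(67.06) = 201.2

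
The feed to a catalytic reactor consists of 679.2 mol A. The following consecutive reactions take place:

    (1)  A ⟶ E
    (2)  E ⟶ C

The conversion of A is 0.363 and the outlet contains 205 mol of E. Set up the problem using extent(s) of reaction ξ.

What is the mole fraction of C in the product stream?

Conversion of A: A consumed = 1ξ₁ = 0.363 × 679.2 → ξ₁ = 246.5 mol.
E balance: n_E = 0 + 1ξ₁ − 1ξ₂ = 205 → ξ₂ = (1·246.5 − 205)/1 = 41.55 mol.
Outlet amounts (n = n₀ + Σ ν·ξ):
  A: 679.2 − 1(246.5) = 432.7
  E: 0 + 1(246.5) − 1(41.55) = 205
  C: 0 + 1(41.55) = 41.55
Total out = 679.2 mol; y_C = 41.55 / 679.2 = 0.06117.

0.0612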